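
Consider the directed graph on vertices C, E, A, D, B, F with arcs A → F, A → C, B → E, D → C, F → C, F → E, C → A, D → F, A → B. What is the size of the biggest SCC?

{A, C, F} are all mutually reachable — one SCC of size 3.
{B} is an SCC by itself.
{D} is an SCC by itself.
{E} is an SCC by itself.
The largest has 3 vertices.

3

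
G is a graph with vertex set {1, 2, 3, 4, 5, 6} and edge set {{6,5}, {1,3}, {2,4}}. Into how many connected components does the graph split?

3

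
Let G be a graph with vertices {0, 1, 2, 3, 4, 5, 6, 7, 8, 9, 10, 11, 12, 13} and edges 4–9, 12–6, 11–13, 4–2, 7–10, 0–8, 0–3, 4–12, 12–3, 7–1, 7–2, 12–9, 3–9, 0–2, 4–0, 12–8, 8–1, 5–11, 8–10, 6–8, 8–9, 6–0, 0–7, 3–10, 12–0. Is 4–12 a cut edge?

No

After removing 4–12, the path 4-9-12 still connects them, so the edge is not a bridge.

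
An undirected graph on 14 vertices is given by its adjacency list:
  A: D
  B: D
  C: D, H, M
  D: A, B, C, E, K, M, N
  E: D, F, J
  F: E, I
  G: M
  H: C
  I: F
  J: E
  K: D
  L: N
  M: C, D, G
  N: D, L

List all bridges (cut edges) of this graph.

A-D, B-D, C-H, D-E, D-K, D-N, E-F, E-J, F-I, G-M, L-N

The edges on the cycle C-M-D-C are not bridges since each lies on that cycle.
But removing F-E disconnects F from E; removing D-N disconnects D from N; removing D-K disconnects D from K; removing D-B disconnects D from B — these are bridges.
In total 11 edges are bridges.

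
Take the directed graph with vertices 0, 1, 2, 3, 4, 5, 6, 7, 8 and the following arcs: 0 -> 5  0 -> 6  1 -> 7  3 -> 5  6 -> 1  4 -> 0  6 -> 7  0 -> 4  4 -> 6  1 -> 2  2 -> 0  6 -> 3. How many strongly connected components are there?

{0, 1, 2, 4, 6} are all mutually reachable — one SCC of size 5.
{7} is an SCC by itself.
{3} is an SCC by itself.
{8} is an SCC by itself.
{5} is an SCC by itself.
That gives 5 strongly connected components.

5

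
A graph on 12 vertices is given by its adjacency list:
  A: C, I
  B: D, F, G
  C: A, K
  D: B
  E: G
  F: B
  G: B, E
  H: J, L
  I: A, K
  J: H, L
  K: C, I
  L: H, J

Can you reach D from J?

No

The component containing J is {H, J, L}, and D is not in it.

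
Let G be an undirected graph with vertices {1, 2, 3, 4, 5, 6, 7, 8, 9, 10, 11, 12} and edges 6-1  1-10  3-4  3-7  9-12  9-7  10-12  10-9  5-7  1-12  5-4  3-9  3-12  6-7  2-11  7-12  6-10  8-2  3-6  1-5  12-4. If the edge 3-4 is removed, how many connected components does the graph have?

2

3 and 4 are still connected via 3-12-4, so the component count stays at 2.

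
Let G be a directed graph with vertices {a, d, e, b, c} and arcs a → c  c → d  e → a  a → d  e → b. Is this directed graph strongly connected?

There is no directed path from d to e, so the graph is not strongly connected.

No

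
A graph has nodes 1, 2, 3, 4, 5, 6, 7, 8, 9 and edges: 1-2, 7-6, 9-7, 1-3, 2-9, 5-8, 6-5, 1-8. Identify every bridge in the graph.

The edges on the cycle 1-2-9-7-6-5-8-1 are not bridges since each lies on that cycle.
But removing 1-3 disconnects 1 from 3 — this is a bridge.

1-3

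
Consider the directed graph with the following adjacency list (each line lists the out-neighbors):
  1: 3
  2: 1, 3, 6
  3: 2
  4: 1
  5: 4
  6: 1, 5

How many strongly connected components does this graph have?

{1, 2, 3, 4, 5, 6} are all mutually reachable — one SCC of size 6.
That gives 1 strongly connected component.

1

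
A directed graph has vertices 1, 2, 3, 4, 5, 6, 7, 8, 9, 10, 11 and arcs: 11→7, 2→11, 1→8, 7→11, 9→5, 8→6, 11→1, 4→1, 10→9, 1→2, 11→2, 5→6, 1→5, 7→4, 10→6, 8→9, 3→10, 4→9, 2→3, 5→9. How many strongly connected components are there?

6

{1, 2, 4, 7, 11} are all mutually reachable — one SCC of size 5.
{5, 9} are all mutually reachable — one SCC of size 2.
{10} is an SCC by itself.
{8} is an SCC by itself.
{6} is an SCC by itself.
(and 1 more singleton SCC)
That gives 6 strongly connected components.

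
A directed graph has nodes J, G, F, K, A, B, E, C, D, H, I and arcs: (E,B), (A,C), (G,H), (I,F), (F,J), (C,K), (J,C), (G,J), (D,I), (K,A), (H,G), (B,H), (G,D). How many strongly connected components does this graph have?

8

{A, C, K} are all mutually reachable — one SCC of size 3.
{G, H} are all mutually reachable — one SCC of size 2.
{B} is an SCC by itself.
{I} is an SCC by itself.
{J} is an SCC by itself.
(and 3 more singleton SCCs)
That gives 8 strongly connected components.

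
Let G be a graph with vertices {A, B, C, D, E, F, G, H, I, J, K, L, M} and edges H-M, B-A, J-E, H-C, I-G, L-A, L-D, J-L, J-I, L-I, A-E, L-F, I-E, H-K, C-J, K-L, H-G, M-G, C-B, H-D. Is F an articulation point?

Deleting F leaves 1 component (was 1), so F is not a cut vertex.

No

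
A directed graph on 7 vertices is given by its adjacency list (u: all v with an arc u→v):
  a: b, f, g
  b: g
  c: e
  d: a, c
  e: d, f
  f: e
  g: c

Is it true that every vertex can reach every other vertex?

From a we can reach every vertex (a, b, c, d, e, f, g), and every vertex can reach a (a, b, c, d, e, f, g). So the whole graph is one strongly connected component.

Yes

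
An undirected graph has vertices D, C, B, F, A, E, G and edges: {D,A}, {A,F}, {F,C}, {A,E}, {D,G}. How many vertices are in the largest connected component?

B is isolated — a component by itself.
Starting from A we can reach A, C, D, E, F, G. That is one component of size 6.
The largest has 6 vertices.

6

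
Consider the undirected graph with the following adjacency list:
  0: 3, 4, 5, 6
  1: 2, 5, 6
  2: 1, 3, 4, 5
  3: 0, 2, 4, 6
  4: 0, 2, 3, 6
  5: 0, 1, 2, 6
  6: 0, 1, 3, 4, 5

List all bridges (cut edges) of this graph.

The edges on the cycle 6-1-2-3-6 are not bridges since each lies on that cycle.
Every edge lies on some cycle, so there are no bridges.

none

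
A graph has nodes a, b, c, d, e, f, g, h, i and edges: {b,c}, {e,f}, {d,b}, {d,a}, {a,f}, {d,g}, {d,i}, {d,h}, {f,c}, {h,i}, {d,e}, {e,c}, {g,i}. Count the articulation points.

1

Removing d increases the component count from 1 to 2, so d is a cut vertex.
By contrast removing b leaves 1 component; it is not a cut vertex. No other vertex is a cut vertex either.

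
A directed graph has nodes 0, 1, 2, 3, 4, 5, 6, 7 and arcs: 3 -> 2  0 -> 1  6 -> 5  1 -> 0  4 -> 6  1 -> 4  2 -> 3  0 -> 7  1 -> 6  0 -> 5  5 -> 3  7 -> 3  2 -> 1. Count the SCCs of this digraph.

{0, 1, 2, 3, 4, 5, 6, 7} are all mutually reachable — one SCC of size 8.
That gives 1 strongly connected component.

1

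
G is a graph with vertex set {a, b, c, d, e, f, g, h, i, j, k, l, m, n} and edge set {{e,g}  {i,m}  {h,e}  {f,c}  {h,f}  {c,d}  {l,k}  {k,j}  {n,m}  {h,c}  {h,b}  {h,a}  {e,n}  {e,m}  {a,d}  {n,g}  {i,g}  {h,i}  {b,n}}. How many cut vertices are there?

2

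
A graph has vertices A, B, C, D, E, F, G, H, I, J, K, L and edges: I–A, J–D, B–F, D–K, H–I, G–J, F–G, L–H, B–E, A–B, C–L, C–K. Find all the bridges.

The edges on the cycle C-L-H-I-A-B-F-G-J-D-K-C are not bridges since each lies on that cycle.
But removing E–B disconnects E from B — this is a bridge.

B-E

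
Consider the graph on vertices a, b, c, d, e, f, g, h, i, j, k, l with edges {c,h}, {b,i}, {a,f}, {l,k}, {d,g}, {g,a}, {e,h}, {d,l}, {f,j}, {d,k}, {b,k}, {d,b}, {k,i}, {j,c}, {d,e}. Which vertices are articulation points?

Removing d increases the component count from 1 to 2, so d is a cut vertex.
By contrast removing i leaves 1 component; it is not a cut vertex. No other vertex is a cut vertex either.

d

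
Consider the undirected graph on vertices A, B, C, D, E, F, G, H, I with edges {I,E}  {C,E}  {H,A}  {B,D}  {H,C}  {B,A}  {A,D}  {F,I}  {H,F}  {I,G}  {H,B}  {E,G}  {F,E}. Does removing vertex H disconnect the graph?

Deleting H raises the number of components from 1 to 2, so H is a cut vertex.

Yes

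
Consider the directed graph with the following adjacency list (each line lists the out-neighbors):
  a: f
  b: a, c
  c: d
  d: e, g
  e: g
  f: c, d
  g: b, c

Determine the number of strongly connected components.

1

{a, b, c, d, e, f, g} are all mutually reachable — one SCC of size 7.
That gives 1 strongly connected component.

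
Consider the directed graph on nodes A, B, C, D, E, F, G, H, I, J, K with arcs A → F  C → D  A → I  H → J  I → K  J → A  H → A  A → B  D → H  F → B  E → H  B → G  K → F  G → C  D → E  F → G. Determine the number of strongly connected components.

1

{A, B, C, D, E, F, G, H, I, J, K} are all mutually reachable — one SCC of size 11.
That gives 1 strongly connected component.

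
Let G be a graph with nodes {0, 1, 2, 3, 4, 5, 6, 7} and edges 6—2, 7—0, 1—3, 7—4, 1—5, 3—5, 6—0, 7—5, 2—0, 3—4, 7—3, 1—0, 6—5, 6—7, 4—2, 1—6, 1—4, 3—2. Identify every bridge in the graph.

none

The edges on the cycle 6-7-0-6 are not bridges since each lies on that cycle.
Every edge lies on some cycle, so there are no bridges.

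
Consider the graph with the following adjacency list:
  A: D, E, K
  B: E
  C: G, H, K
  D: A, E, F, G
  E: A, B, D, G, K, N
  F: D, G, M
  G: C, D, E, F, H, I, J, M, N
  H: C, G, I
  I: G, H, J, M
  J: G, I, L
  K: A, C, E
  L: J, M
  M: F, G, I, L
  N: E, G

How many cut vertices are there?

Removing E increases the component count from 1 to 2, so E is a cut vertex.
By contrast removing C leaves 1 component; it is not a cut vertex. No other vertex is a cut vertex either.

1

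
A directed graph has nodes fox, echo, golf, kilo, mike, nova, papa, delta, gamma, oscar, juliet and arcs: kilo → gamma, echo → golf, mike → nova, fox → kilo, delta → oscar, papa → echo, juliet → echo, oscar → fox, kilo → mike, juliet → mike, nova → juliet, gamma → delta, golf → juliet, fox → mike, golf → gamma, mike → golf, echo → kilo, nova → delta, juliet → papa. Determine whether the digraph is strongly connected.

Yes

From echo we can reach every vertex (fox, echo, golf, kilo, mike, nova, papa, delta, gamma, oscar, juliet), and every vertex can reach echo (fox, echo, golf, kilo, mike, nova, papa, delta, gamma, oscar, juliet). So the whole graph is one strongly connected component.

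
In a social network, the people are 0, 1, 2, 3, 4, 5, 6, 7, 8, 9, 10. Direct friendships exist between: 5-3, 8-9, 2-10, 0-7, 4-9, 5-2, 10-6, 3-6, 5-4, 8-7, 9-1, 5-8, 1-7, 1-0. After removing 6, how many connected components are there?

1

With 6 gone, the remaining components are: {0, 1, 2, 3, 4, 5, 7, 8, 9, 10}.
That is 1 component.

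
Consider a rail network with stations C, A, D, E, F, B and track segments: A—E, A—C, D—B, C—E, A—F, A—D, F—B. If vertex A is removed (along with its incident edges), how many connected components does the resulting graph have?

2

With A gone, the remaining components are: {C, E}; {B, D, F}.
That is 2 components.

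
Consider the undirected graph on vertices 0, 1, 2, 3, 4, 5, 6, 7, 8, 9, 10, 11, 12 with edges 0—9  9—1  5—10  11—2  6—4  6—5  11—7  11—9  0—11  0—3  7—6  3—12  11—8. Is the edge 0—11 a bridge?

No

After removing 0—11, the path 0-9-11 still connects them, so the edge is not a bridge.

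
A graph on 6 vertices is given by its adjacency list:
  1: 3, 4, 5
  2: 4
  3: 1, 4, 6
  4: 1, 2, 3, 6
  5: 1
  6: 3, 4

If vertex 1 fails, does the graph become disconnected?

Deleting 1 raises the number of components from 1 to 2, so 1 is a cut vertex.

Yes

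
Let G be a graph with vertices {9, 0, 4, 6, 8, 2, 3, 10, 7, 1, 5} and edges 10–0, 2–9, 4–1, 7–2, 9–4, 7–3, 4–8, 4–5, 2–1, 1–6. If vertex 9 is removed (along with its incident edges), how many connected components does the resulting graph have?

2

With 9 gone, the remaining components are: {0, 10}; {1, 2, 3, 4, 5, 6, 7, 8}.
That is 2 components.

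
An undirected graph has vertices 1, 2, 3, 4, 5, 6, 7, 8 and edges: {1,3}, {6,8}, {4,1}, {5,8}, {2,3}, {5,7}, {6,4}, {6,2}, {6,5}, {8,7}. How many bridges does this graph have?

The edges on the cycle 6-5-7-8-6 are not bridges since each lies on that cycle.
Every edge lies on some cycle, so there are no bridges.

0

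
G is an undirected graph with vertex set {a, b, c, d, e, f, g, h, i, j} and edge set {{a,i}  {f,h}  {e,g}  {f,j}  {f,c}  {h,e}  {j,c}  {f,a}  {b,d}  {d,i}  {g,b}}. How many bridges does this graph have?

The edges on the cycle f-j-c-f are not bridges since each lies on that cycle.
Every edge lies on some cycle, so there are no bridges.

0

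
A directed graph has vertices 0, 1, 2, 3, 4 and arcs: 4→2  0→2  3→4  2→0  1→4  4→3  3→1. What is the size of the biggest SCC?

3

{1, 3, 4} are all mutually reachable — one SCC of size 3.
{0, 2} are all mutually reachable — one SCC of size 2.
The largest has 3 vertices.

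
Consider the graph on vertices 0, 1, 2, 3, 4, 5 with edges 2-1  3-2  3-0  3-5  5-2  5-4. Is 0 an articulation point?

No

Deleting 0 leaves 1 component (was 1), so 0 is not a cut vertex.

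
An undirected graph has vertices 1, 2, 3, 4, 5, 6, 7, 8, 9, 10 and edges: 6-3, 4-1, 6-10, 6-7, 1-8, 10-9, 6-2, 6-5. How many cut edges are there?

8

removing 7-6 disconnects 7 from 6; removing 1-8 disconnects 1 from 8; removing 2-6 disconnects 2 from 6; removing 3-6 disconnects 3 from 6 — these are bridges.
In total 8 edges are bridges.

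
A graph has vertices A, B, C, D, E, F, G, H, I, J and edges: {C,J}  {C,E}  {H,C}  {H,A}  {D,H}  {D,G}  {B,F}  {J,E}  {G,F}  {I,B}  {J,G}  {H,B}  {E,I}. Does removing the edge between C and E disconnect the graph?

After removing C - E, the path C-J-E still connects them, so the edge is not a bridge.

No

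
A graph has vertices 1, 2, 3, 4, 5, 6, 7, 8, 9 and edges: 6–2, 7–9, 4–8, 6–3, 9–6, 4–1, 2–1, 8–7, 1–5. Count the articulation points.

Removing 1 increases the component count from 1 to 2, so 1 is a cut vertex.
Removing 6 increases the component count from 1 to 2, so 6 is a cut vertex.
By contrast removing 7 leaves 1 component; it is not a cut vertex. No other vertex is a cut vertex either.

2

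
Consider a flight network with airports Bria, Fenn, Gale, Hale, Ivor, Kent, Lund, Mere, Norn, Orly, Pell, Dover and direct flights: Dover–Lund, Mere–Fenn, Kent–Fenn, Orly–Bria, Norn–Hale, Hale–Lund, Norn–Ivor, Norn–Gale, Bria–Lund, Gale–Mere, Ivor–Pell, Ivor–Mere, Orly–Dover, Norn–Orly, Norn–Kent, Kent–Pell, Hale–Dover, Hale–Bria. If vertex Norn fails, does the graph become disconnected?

Yes

Deleting Norn raises the number of components from 1 to 2, so Norn is a cut vertex.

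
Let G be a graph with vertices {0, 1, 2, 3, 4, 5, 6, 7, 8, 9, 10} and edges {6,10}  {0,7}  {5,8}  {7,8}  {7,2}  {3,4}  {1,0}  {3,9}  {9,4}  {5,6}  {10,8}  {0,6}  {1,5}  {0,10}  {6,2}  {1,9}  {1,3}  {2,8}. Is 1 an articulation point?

Deleting 1 raises the number of components from 1 to 2, so 1 is a cut vertex.

Yes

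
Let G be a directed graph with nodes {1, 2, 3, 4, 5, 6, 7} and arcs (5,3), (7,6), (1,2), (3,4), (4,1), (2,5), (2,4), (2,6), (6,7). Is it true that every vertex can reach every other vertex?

There is no directed path from 6 to 4, so the graph is not strongly connected.

No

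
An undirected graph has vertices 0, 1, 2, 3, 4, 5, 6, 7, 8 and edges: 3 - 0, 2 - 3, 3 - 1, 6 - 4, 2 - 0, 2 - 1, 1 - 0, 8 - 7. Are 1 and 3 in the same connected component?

Yes

From 1 we can reach 0, 1, 2, 3, which includes 3.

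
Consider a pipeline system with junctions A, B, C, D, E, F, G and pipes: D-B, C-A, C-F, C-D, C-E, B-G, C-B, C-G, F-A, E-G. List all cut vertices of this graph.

C

Removing C increases the component count from 1 to 2, so C is a cut vertex.
By contrast removing B leaves 1 component; it is not a cut vertex. No other vertex is a cut vertex either.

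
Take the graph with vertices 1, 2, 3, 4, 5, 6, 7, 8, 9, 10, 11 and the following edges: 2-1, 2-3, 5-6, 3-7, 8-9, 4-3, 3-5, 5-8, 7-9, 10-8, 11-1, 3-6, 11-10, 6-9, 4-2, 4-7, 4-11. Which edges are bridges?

none

The edges on the cycle 4-2-1-11-4 are not bridges since each lies on that cycle.
Every edge lies on some cycle, so there are no bridges.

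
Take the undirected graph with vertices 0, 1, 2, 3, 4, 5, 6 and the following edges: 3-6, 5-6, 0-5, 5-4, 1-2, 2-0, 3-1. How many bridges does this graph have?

1

The edges on the cycle 3-1-2-0-5-6-3 are not bridges since each lies on that cycle.
But removing 5-4 disconnects 5 from 4 — this is a bridge.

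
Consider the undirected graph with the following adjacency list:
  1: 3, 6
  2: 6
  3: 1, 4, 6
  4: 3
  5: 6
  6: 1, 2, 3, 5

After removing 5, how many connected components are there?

1

With 5 gone, the remaining components are: {1, 2, 3, 4, 6}.
That is 1 component.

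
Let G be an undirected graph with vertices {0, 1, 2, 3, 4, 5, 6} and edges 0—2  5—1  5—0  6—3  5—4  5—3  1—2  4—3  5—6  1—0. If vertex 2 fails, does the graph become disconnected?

Deleting 2 leaves 1 component (was 1) (its neighbors 0, 1 remain connected to each other), so 2 is not a cut vertex.

No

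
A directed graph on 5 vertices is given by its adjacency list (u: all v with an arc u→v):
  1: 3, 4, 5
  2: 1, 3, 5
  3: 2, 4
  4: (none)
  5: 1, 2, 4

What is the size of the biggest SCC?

4

{1, 2, 3, 5} are all mutually reachable — one SCC of size 4.
{4} is an SCC by itself.
The largest has 4 vertices.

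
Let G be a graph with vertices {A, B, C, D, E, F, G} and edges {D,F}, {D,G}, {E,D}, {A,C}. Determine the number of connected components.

B is isolated — a component by itself.
Starting from A we can reach A, C. That is one component of size 2.
Starting from D we can reach D, E, F, G. That is one component of size 4.
Total: 3 components.

3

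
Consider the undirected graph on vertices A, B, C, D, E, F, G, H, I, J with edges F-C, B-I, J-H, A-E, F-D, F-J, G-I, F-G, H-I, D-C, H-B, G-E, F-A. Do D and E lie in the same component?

From D we can reach A, B, C, D, E, F, G, H, I, J, which includes E.

Yes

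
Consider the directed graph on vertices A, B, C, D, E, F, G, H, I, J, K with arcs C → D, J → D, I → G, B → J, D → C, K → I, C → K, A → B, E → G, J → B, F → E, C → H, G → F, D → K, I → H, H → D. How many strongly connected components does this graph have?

4

{C, D, H, I, K} are all mutually reachable — one SCC of size 5.
{E, F, G} are all mutually reachable — one SCC of size 3.
{B, J} are all mutually reachable — one SCC of size 2.
{A} is an SCC by itself.
That gives 4 strongly connected components.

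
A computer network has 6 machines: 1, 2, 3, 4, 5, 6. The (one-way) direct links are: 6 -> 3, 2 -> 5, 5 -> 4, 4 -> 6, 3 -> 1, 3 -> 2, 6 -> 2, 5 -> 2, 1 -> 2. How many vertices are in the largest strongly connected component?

6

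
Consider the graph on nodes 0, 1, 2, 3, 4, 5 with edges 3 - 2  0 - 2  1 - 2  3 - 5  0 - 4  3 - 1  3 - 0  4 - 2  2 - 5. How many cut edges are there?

The edges on the cycle 3-0-4-2-1-3 are not bridges since each lies on that cycle.
Every edge lies on some cycle, so there are no bridges.

0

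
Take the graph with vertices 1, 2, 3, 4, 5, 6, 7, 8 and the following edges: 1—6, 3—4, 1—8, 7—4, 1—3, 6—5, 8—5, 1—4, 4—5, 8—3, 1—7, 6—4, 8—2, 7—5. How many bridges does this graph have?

1

The edges on the cycle 1-8-3-4-1 are not bridges since each lies on that cycle.
But removing 8—2 disconnects 8 from 2 — this is a bridge.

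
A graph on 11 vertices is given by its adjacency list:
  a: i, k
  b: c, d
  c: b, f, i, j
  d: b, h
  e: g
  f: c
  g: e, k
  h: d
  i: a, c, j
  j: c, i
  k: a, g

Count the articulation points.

7

Removing a increases the component count from 1 to 2, so a is a cut vertex.
Removing b increases the component count from 1 to 2, so b is a cut vertex.
Removing c increases the component count from 1 to 3, so c is a cut vertex.
Likewise d, g, i, k are cut vertices.
By contrast removing e leaves 1 component; it is not a cut vertex. No other vertex is a cut vertex either.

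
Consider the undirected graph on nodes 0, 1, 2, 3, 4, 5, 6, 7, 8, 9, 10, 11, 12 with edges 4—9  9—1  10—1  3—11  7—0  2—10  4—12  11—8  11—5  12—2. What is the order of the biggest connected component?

6 is isolated — a component by itself.
Starting from 0 we can reach 0, 7. That is one component of size 2.
Starting from 3 we can reach 3, 5, 8, 11. That is one component of size 4.
Starting from 1 we can reach 1, 2, 4, 9, 10, 12. That is one component of size 6.
The largest has 6 vertices.

6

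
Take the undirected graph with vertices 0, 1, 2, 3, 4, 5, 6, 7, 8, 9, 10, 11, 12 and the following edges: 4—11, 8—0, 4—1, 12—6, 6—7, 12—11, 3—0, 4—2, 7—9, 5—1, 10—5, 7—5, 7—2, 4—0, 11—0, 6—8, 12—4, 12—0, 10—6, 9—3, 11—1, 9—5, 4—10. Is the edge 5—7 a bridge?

No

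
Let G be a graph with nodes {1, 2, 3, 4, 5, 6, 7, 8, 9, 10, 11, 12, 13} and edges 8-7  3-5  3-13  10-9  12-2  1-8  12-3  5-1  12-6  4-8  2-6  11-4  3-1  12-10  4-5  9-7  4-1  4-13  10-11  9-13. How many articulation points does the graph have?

1

Removing 12 increases the component count from 1 to 2, so 12 is a cut vertex.
By contrast removing 6 leaves 1 component; it is not a cut vertex. No other vertex is a cut vertex either.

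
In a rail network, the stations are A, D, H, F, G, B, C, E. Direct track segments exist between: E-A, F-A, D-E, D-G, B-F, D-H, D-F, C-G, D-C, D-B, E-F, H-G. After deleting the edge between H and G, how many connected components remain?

1

H and G are still connected via H-D-G, so the component count stays at 1.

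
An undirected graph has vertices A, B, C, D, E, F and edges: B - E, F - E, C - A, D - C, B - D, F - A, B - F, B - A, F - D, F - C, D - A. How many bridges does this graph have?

0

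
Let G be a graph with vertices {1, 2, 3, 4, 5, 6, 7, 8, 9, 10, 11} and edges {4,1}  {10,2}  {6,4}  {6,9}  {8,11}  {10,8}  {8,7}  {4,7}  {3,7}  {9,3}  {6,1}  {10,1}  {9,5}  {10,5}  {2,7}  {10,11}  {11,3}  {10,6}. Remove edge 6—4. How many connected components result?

1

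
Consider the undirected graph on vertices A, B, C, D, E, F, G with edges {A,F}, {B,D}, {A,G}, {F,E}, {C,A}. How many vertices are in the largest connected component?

Starting from B we can reach B, D. That is one component of size 2.
Starting from A we can reach A, C, E, F, G. That is one component of size 5.
The largest has 5 vertices.

5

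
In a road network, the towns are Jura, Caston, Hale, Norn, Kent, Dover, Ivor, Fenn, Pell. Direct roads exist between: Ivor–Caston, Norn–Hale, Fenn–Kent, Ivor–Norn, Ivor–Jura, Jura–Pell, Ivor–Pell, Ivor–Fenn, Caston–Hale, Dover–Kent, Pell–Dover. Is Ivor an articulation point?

Deleting Ivor raises the number of components from 1 to 2, so Ivor is a cut vertex.

Yes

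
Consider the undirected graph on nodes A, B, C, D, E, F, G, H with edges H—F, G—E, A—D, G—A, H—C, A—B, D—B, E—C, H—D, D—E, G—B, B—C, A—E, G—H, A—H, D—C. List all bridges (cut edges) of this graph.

The edges on the cycle G-A-B-G are not bridges since each lies on that cycle.
But removing H—F disconnects H from F — this is a bridge.

F-H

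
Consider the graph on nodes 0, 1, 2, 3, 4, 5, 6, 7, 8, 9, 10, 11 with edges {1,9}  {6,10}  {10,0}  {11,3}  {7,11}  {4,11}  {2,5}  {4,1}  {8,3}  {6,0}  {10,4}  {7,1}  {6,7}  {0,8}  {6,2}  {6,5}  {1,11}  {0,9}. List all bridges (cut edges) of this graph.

none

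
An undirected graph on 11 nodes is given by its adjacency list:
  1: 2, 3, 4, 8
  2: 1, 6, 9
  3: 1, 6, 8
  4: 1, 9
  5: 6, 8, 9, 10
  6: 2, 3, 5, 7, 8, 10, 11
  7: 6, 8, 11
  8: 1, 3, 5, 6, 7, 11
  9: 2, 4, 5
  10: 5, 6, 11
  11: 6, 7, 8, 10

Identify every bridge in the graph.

The edges on the cycle 6-3-8-7-11-6 are not bridges since each lies on that cycle.
Every edge lies on some cycle, so there are no bridges.

none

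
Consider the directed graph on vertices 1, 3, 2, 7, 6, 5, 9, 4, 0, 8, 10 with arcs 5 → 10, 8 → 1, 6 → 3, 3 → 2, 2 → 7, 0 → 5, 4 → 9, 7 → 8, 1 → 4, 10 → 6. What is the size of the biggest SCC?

1

{0} is an SCC by itself.
{5} is an SCC by itself.
{4} is an SCC by itself.
{7} is an SCC by itself.
{1} is an SCC by itself.
(and 6 more singleton SCCs)
The largest has 1 vertex.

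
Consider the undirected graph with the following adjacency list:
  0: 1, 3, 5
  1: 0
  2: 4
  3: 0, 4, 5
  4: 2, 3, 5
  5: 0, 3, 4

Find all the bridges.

0-1, 2-4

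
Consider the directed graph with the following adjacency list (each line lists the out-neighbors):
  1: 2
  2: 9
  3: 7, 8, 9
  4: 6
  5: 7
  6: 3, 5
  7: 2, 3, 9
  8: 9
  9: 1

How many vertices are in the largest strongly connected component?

3

{1, 2, 9} are all mutually reachable — one SCC of size 3.
{3, 7} are all mutually reachable — one SCC of size 2.
{5} is an SCC by itself.
{8} is an SCC by itself.
{6} is an SCC by itself.
(and 1 more singleton SCC)
The largest has 3 vertices.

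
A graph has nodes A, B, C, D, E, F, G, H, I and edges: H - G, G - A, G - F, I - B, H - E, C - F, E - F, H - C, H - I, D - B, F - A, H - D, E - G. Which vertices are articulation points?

H

Removing H increases the component count from 1 to 2, so H is a cut vertex.
By contrast removing B leaves 1 component; it is not a cut vertex. No other vertex is a cut vertex either.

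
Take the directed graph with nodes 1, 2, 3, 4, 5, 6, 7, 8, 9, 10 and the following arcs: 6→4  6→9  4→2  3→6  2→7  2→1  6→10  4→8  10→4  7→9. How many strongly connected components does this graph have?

10

{6} is an SCC by itself.
{8} is an SCC by itself.
{3} is an SCC by itself.
{5} is an SCC by itself.
{9} is an SCC by itself.
(and 5 more singleton SCCs)
That gives 10 strongly connected components.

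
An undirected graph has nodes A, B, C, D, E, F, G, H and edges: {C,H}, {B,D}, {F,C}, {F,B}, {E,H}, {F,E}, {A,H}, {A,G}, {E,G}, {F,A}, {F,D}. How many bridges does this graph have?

0

The edges on the cycle F-B-D-F are not bridges since each lies on that cycle.
Every edge lies on some cycle, so there are no bridges.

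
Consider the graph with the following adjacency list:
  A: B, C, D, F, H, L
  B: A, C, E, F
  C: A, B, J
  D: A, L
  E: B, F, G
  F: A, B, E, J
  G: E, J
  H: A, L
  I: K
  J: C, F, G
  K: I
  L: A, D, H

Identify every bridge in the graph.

The edges on the cycle A-F-B-A are not bridges since each lies on that cycle.
But removing I-K disconnects I from K — this is a bridge.

I-K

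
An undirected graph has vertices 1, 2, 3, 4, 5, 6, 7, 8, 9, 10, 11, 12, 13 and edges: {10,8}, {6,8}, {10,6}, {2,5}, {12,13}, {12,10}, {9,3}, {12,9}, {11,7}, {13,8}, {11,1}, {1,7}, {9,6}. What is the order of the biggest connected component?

7

4 is isolated — a component by itself.
Starting from 2 we can reach 2, 5. That is one component of size 2.
Starting from 1 we can reach 1, 7, 11. That is one component of size 3.
Starting from 3 we can reach 3, 6, 8, 9, 10, 12, 13. That is one component of size 7.
The largest has 7 vertices.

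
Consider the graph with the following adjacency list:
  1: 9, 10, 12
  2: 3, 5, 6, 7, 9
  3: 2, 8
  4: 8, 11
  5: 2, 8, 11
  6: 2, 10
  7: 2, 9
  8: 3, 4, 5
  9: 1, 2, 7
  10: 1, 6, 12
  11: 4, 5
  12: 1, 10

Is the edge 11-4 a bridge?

After removing 11-4, the path 11-5-8-4 still connects them, so the edge is not a bridge.

No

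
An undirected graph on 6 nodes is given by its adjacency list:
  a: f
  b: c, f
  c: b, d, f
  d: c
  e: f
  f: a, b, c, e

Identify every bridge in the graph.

The edges on the cycle c-f-b-c are not bridges since each lies on that cycle.
But removing f-e disconnects f from e; removing a-f disconnects a from f; removing c-d disconnects c from d — these are bridges.

a-f, c-d, e-f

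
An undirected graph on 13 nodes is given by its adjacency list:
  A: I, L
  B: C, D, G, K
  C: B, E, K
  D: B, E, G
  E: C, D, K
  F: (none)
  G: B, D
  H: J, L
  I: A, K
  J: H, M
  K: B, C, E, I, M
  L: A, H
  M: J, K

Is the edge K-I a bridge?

No

After removing K-I, the path K-M-J-H-L-A-I still connects them, so the edge is not a bridge.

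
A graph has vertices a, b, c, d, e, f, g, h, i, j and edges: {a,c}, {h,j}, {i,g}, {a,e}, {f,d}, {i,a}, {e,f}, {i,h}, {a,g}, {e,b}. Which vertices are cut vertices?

Removing a increases the component count from 1 to 3, so a is a cut vertex.
Removing e increases the component count from 1 to 3, so e is a cut vertex.
Removing f increases the component count from 1 to 2, so f is a cut vertex.
Likewise h, i are cut vertices.
By contrast removing g leaves 1 component; it is not a cut vertex. No other vertex is a cut vertex either.

a, e, f, h, i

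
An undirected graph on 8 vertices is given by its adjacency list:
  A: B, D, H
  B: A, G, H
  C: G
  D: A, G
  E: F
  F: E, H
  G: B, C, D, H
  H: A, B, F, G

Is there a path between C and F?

From C we can reach A, B, C, D, E, F, G, H, which includes F.

Yes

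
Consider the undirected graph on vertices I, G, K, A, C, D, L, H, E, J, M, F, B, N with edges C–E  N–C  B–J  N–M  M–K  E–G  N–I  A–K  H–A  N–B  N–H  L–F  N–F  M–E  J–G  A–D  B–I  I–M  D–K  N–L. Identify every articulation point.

Removing N increases the component count from 1 to 2, so N is a cut vertex.
By contrast removing A leaves 1 component; it is not a cut vertex. No other vertex is a cut vertex either.

N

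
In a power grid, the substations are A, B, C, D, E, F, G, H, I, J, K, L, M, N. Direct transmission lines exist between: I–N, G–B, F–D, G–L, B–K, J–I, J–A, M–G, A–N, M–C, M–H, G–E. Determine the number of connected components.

3

Starting from D we can reach D, F. That is one component of size 2.
Starting from A we can reach A, I, J, N. That is one component of size 4.
Starting from B we can reach B, C, E, G, H, K, L, M. That is one component of size 8.
Total: 3 components.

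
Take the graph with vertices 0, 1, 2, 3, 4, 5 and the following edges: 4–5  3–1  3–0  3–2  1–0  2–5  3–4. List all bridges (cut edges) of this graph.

none

The edges on the cycle 3-1-0-3 are not bridges since each lies on that cycle.
Every edge lies on some cycle, so there are no bridges.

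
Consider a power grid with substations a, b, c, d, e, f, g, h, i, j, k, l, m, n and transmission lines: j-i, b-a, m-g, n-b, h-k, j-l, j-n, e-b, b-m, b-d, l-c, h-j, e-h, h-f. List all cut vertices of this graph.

Removing b increases the component count from 1 to 4, so b is a cut vertex.
Removing h increases the component count from 1 to 3, so h is a cut vertex.
Removing j increases the component count from 1 to 3, so j is a cut vertex.
Likewise l, m are cut vertices.
By contrast removing i leaves 1 component; it is not a cut vertex. No other vertex is a cut vertex either.

b, h, j, l, m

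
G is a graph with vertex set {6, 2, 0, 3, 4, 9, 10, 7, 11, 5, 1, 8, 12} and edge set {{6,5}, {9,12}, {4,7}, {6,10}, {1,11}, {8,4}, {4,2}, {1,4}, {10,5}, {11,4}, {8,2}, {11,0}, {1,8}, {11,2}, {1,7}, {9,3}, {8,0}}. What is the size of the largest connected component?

Starting from 5 we can reach 5, 6, 10. That is one component of size 3.
Starting from 3 we can reach 3, 9, 12. That is one component of size 3.
Starting from 0 we can reach 0, 1, 2, 4, 7, 8, 11. That is one component of size 7.
The largest has 7 vertices.

7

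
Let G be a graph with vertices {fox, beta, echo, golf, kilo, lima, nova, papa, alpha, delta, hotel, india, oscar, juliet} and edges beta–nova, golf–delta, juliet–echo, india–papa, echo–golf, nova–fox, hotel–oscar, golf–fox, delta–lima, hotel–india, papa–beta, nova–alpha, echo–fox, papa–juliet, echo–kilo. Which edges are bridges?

alpha-nova, delta-golf, delta-lima, echo-kilo, hotel-india, hotel-oscar, india-papa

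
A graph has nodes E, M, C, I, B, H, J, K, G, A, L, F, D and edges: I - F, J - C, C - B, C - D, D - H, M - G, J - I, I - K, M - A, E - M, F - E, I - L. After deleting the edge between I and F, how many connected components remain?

2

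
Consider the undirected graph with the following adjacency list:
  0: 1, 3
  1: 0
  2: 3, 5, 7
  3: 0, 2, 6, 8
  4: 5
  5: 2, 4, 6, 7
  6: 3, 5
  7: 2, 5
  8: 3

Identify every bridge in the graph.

0-1, 0-3, 3-8, 4-5

The edges on the cycle 2-5-7-2 are not bridges since each lies on that cycle.
But removing 1-0 disconnects 1 from 0; removing 3-0 disconnects 3 from 0; removing 5-4 disconnects 5 from 4; removing 3-8 disconnects 3 from 8 — these are bridges.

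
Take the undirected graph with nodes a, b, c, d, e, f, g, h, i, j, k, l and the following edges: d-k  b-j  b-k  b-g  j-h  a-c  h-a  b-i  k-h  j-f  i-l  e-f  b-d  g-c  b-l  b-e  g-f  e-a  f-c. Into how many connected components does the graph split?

Starting from a we can reach a, b, c, d, e, f, g, h, i, j, k, l. That is one component of size 12.
Total: 1 component.

1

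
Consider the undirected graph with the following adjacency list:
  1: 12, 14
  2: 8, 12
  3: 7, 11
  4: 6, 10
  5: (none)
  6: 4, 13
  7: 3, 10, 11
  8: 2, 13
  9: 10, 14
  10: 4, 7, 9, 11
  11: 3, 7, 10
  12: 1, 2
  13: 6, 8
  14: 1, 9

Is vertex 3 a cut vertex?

Deleting 3 leaves 2 components (was 2), so 3 is not a cut vertex.

No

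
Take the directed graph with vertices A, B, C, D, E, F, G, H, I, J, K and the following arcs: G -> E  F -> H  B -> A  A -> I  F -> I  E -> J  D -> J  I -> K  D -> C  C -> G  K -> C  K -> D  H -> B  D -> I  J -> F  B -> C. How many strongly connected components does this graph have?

{A, B, C, D, E, F, G, H, I, J, K} are all mutually reachable — one SCC of size 11.
That gives 1 strongly connected component.

1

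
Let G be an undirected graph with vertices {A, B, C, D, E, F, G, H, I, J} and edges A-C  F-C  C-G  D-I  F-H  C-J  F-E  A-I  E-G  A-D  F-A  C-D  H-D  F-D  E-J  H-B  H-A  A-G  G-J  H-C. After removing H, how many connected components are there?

2

With H gone, the remaining components are: {B}; {A, C, D, E, F, G, I, J}.
That is 2 components.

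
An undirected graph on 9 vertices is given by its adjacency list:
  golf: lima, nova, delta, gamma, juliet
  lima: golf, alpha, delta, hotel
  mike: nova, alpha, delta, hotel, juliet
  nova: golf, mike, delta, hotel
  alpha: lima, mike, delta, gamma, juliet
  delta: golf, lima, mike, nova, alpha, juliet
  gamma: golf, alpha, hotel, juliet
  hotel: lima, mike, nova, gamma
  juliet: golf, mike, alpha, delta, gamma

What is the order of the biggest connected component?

Starting from golf we can reach golf, lima, mike, nova, alpha, delta, gamma, hotel, juliet. That is one component of size 9.
The largest has 9 vertices.

9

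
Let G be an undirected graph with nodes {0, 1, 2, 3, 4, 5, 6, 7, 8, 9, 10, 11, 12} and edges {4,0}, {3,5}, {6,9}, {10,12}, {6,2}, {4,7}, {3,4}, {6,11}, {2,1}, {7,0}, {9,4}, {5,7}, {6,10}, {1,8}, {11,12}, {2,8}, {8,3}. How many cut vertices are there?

1

Removing 6 increases the component count from 1 to 2, so 6 is a cut vertex.
By contrast removing 4 leaves 1 component; it is not a cut vertex. No other vertex is a cut vertex either.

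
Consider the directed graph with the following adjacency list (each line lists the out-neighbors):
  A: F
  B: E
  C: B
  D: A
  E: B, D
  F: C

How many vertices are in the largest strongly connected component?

6

{A, B, C, D, E, F} are all mutually reachable — one SCC of size 6.
The largest has 6 vertices.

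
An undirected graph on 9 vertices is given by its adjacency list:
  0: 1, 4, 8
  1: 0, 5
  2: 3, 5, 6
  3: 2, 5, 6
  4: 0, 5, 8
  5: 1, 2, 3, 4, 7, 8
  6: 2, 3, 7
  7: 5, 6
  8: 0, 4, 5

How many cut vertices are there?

1

Removing 5 increases the component count from 1 to 2, so 5 is a cut vertex.
By contrast removing 6 leaves 1 component; it is not a cut vertex. No other vertex is a cut vertex either.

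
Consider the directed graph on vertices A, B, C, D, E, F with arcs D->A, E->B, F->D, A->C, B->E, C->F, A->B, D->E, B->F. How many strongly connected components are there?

{A, B, C, D, E, F} are all mutually reachable — one SCC of size 6.
That gives 1 strongly connected component.

1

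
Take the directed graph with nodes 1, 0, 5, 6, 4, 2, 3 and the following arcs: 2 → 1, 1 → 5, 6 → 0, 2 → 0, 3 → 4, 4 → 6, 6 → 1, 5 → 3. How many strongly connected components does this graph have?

3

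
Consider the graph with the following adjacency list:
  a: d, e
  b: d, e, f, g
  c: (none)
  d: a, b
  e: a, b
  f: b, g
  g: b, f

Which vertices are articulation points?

Removing b increases the component count from 2 to 3, so b is a cut vertex.
By contrast removing f leaves 2 components; it is not a cut vertex. No other vertex is a cut vertex either.

b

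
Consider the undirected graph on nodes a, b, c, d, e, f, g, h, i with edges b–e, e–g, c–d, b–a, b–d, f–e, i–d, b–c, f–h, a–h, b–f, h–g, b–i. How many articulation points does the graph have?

Removing b increases the component count from 1 to 2, so b is a cut vertex.
By contrast removing a leaves 1 component; it is not a cut vertex. No other vertex is a cut vertex either.

1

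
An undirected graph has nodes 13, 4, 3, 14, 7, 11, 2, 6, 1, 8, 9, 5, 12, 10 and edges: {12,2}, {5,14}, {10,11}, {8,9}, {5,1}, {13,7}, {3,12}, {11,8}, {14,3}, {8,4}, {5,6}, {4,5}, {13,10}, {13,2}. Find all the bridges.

1-5, 13-7, 5-6, 8-9

The edges on the cycle 13-10-11-8-4-5-14-3-12-2-13 are not bridges since each lies on that cycle.
But removing 1–5 disconnects 1 from 5; removing 6–5 disconnects 6 from 5; removing 8–9 disconnects 8 from 9; removing 13–7 disconnects 13 from 7 — these are bridges.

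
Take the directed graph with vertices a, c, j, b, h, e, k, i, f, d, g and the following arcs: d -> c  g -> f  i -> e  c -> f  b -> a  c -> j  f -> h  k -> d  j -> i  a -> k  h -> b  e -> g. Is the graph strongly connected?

Yes

From h we can reach every vertex (a, b, c, d, e, f, g, h, i, j, k), and every vertex can reach h (a, b, c, d, e, f, g, h, i, j, k). So the whole graph is one strongly connected component.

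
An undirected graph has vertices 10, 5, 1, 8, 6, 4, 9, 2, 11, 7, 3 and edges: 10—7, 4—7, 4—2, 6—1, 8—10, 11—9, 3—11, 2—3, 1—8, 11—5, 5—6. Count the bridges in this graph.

The edges on the cycle 4-2-3-11-5-6-1-8-10-7-4 are not bridges since each lies on that cycle.
But removing 9—11 disconnects 9 from 11 — this is a bridge.

1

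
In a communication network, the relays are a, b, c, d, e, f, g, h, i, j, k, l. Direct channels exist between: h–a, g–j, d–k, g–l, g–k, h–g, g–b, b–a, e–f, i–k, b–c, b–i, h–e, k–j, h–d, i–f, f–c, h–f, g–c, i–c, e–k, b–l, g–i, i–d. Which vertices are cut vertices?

Removing k, for instance, still leaves 1 component. No single vertex removal increases the component count — the graph has no articulation points.

none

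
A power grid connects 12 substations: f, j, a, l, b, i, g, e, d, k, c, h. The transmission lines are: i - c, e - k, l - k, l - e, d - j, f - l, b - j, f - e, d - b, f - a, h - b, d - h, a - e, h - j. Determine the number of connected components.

g is isolated — a component by itself.
Starting from c we can reach c, i. That is one component of size 2.
Starting from b we can reach b, d, h, j. That is one component of size 4.
Starting from a we can reach a, e, f, k, l. That is one component of size 5.
Total: 4 components.

4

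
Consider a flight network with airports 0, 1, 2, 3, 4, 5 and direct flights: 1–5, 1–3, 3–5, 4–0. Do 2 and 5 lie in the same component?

No

The component containing 2 is {2}, and 5 is not in it.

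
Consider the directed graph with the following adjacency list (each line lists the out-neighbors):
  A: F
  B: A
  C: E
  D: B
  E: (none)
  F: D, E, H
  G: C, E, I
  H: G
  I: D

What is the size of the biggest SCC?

{A, B, D, F, G, H, I} are all mutually reachable — one SCC of size 7.
{E} is an SCC by itself.
{C} is an SCC by itself.
The largest has 7 vertices.

7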